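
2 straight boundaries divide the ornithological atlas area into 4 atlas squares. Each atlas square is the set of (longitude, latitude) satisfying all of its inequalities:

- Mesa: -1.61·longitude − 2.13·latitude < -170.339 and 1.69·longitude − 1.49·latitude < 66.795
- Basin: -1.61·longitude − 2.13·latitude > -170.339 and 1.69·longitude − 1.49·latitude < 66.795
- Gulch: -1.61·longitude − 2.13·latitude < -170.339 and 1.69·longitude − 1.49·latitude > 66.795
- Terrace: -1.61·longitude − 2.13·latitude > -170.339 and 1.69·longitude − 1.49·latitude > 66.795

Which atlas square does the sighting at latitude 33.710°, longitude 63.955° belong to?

Mesa

-1.61·63.955 − 2.13·33.710 = -174.770, which is < -170.339
1.69·63.955 − 1.49·33.710 = 57.856, which is < 66.795
This sign pattern matches Mesa.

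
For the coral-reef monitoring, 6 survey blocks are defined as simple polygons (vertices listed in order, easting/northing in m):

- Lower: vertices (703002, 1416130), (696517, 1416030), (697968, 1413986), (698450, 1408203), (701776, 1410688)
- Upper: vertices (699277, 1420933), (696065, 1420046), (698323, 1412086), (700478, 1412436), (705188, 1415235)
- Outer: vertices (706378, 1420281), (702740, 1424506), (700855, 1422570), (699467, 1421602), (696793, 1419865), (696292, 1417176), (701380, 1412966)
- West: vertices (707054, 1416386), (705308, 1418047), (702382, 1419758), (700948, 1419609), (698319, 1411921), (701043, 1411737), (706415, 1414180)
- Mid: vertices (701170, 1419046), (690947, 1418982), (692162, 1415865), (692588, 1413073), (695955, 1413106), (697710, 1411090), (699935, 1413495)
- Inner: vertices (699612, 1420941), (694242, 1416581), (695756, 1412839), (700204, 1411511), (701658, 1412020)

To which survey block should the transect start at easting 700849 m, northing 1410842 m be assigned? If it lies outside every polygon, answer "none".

Cast a ray rightward from (700849, 1410842). For each polygon, the edges (by vertex number in listed order) whose endpoints lie on opposite sides of northing = 1410842, where each meets that height, and whether that is right or left of the point:
Lower: 3–4 at easting≈698230.0 (left), 5–1 at easting≈701810.7 (right) → 1 crossing.
Upper: no edge straddles that height → 0 crossings.
Outer: no edge straddles that height → 0 crossings.
West: no edge straddles that height → 0 crossings.
Mid: no edge straddles that height → 0 crossings.
Inner: no edge straddles that height → 0 crossings.
Only Lower has an odd count, so the point is inside Lower.

Lower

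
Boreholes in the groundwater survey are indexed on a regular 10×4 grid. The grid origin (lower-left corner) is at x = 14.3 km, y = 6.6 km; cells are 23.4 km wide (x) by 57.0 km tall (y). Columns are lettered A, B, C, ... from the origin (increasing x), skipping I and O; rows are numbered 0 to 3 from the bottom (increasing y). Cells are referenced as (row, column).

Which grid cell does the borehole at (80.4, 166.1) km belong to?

Column index: ⌊(80.4 − 14.3) / 23.4⌋ = ⌊2.825⌋ = 2 → column C
Row offset from origin: ⌊(166.1 − 6.6) / 57.0⌋ = ⌊2.798⌋ = 2 → row 2

(2, C)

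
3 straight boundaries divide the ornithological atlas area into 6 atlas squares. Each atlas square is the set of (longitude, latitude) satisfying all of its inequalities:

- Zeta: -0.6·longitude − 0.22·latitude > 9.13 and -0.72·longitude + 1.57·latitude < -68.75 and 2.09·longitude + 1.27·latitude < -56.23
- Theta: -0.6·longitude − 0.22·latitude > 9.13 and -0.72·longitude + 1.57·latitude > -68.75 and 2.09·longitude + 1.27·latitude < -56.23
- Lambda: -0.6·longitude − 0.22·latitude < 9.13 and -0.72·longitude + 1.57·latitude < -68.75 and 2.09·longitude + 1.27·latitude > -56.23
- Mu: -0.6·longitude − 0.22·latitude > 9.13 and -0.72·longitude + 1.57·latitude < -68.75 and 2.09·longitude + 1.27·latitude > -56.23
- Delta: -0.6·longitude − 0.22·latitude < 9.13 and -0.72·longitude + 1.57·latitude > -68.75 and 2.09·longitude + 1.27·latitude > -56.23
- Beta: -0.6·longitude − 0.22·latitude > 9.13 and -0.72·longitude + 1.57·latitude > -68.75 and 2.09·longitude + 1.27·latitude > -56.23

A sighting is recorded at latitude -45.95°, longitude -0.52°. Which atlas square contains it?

-0.6·-0.52 − 0.22·-45.95 = 10.421, which is > 9.13
-0.72·-0.52 + 1.57·-45.95 = -71.767, which is < -68.75
2.09·-0.52 + 1.27·-45.95 = -59.443, which is < -56.23
This sign pattern matches Zeta.

Zeta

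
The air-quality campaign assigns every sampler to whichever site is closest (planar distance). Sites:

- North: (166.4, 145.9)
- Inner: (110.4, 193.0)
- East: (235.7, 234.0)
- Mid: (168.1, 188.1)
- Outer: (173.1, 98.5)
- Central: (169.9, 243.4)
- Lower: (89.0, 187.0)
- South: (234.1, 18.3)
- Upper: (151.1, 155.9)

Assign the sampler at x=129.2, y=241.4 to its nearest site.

Central

Squared distances to each site:
North: 10504.090; Inner: 2696.000; East: 11397.010; Mid: 4354.100; Outer: 22347.620; Central: 1660.490; Lower: 4575.400; South: 60777.620; Upper: 7789.860.
Minimum at Central.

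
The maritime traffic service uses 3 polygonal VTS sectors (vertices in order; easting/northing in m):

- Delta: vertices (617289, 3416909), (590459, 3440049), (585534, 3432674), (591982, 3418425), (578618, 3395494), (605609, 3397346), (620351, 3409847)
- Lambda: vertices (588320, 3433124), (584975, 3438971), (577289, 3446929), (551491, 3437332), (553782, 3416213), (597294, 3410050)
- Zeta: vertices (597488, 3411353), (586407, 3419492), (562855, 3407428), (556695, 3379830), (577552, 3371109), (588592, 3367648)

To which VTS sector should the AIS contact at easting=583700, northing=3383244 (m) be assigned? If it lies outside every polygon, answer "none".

Zeta

Cast a ray rightward from (583700, 3383244). For each polygon, the edges (by vertex number in listed order) whose endpoints lie on opposite sides of northing = 3383244, where each meets that height, and whether that is right or left of the point:
Delta: no edge straddles that height → 0 crossings.
Lambda: no edge straddles that height → 0 crossings.
Zeta: 3–4 at easting≈557457.0 (left), 6–1 at easting≈591766.5 (right) → 1 crossing.
Only Zeta has an odd count, so the point is inside Zeta.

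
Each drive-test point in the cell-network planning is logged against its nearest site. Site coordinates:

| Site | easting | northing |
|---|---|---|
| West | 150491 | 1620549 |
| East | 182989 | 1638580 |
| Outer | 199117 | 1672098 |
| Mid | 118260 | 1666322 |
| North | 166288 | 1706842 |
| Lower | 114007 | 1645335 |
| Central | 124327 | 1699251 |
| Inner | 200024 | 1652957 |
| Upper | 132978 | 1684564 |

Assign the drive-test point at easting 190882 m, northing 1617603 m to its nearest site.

Squared distances to each site:
West: 1640111797.000; East: 502333978.000; Outer: 3037520250.000; Mid: 7647495845.000; North: 8568463957.000; Lower: 6678829449.000; Central: 11095963929.000; Inner: 1333481480.000; Upper: 7836648737.000.
Minimum at East.

East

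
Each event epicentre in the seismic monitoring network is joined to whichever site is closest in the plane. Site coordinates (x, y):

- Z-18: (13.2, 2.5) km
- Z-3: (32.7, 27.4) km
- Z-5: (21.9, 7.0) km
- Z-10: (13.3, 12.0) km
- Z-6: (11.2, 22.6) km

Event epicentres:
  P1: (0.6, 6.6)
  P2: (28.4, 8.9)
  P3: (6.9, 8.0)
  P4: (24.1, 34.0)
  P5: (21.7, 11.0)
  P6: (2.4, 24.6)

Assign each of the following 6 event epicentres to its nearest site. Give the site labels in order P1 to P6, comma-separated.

P1 → Z-18 (d²=175.57)
P2 → Z-5 (d²=45.86)
P3 → Z-10 (d²=56.96)
P4 → Z-3 (d²=117.52)
P5 → Z-5 (d²=16.04)
P6 → Z-6 (d²=81.44)

Z-18, Z-5, Z-10, Z-3, Z-5, Z-6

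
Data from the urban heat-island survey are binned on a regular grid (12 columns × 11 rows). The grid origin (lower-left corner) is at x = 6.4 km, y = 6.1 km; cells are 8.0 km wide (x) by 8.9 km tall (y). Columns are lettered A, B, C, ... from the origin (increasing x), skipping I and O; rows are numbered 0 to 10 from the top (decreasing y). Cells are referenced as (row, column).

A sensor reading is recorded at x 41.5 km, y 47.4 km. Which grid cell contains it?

(6, E)

Column index: ⌊(41.5 − 6.4) / 8.0⌋ = ⌊4.388⌋ = 4 → column E
Row offset from origin: ⌊(47.4 − 6.1) / 8.9⌋ = ⌊4.640⌋ = 4 → row 6 (counted from top)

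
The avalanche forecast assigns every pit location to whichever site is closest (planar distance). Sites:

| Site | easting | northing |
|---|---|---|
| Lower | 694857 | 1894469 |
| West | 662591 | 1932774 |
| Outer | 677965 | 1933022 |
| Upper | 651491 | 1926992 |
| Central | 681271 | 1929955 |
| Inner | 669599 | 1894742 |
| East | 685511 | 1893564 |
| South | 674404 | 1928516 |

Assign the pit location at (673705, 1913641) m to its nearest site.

South

Squared distances to each site:
Lower: 814972688.000; West: 489592685.000; Outer: 393770761.000; Upper: 671710997.000; Central: 323390952.000; Inner: 374031437.000; East: 542467565.000; South: 221754226.000.
Minimum at South.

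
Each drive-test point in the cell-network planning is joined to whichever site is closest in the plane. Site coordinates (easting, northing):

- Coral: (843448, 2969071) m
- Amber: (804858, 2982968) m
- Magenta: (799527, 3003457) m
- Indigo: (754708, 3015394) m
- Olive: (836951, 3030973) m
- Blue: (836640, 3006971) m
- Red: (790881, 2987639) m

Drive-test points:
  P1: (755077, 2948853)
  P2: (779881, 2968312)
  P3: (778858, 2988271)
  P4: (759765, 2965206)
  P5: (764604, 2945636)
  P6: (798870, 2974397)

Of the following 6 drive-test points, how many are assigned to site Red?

P1 → Red
P2 → Red
P3 → Red
P4 → Red
P5 → Red
P6 → Amber
5 of the 6 go to Red.

5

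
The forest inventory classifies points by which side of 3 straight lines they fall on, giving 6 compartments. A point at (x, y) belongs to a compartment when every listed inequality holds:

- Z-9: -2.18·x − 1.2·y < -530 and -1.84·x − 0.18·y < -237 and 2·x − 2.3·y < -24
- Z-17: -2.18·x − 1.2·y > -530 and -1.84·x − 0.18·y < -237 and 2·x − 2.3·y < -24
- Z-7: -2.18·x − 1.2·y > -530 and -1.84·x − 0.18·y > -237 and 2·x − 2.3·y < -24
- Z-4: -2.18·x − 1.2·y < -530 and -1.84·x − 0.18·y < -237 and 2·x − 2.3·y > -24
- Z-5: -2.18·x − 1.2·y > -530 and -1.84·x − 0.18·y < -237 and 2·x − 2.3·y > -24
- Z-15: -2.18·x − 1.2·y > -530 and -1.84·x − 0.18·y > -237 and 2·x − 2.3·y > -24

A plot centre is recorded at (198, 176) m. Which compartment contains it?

-2.18·198 − 1.2·176 = -642.840, which is < -530
-1.84·198 − 0.18·176 = -396.000, which is < -237
2·198 − 2.3·176 = -8.800, which is > -24
This sign pattern matches Z-4.

Z-4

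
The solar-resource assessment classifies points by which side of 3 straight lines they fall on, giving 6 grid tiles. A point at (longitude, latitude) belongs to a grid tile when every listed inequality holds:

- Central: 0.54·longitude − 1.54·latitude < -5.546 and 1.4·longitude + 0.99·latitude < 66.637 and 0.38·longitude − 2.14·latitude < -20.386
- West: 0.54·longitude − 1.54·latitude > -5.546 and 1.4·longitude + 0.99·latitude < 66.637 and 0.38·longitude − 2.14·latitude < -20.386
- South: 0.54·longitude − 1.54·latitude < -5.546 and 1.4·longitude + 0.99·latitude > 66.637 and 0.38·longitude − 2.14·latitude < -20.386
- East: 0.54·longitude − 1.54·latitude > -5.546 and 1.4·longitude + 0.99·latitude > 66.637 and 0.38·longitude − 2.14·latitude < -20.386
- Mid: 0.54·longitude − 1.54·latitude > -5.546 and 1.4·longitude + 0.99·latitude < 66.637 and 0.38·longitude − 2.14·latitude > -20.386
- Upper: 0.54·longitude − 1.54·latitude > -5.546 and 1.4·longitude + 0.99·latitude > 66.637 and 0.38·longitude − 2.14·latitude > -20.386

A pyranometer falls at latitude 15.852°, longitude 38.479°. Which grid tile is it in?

Upper

0.54·38.479 − 1.54·15.852 = -3.633, which is > -5.546
1.4·38.479 + 0.99·15.852 = 69.564, which is > 66.637
0.38·38.479 − 2.14·15.852 = -19.301, which is > -20.386
This sign pattern matches Upper.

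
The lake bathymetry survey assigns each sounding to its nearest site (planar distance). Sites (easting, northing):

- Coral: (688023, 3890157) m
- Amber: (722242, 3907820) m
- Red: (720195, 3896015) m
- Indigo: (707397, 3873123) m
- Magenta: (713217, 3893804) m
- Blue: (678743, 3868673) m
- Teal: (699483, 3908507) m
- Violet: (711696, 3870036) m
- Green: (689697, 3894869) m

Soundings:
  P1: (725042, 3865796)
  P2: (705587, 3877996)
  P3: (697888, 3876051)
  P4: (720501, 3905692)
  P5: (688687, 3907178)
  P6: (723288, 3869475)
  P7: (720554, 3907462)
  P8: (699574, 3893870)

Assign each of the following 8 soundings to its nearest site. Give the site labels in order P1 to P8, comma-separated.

Violet, Indigo, Indigo, Amber, Teal, Violet, Amber, Green

P1 → Violet (d²=196093316.00)
P2 → Indigo (d²=27022229.00)
P3 → Indigo (d²=98994265.00)
P4 → Amber (d²=7559465.00)
P5 → Teal (d²=118319857.00)
P6 → Violet (d²=134689185.00)
P7 → Amber (d²=2977508.00)
P8 → Green (d²=98553130.00)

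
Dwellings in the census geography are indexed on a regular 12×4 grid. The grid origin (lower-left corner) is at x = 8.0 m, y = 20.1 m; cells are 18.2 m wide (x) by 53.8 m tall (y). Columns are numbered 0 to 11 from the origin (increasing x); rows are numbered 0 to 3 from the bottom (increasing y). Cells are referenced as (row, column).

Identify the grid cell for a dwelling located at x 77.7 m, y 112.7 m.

(1, 3)

Column index: ⌊(77.7 − 8.0) / 18.2⌋ = ⌊3.830⌋ = 3
Row offset from origin: ⌊(112.7 − 20.1) / 53.8⌋ = ⌊1.721⌋ = 1 → row 1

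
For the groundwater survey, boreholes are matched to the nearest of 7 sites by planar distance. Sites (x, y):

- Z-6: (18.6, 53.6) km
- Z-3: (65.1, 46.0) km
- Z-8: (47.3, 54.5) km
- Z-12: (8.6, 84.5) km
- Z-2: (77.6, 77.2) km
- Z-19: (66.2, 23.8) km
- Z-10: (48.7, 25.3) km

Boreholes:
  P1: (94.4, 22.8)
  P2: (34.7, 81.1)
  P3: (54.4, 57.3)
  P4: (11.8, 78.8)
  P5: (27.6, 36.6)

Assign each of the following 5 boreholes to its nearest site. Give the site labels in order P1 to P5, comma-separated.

Z-19, Z-12, Z-8, Z-12, Z-6

P1 → Z-19 (d²=796.24)
P2 → Z-12 (d²=692.77)
P3 → Z-8 (d²=58.25)
P4 → Z-12 (d²=42.73)
P5 → Z-6 (d²=370.00)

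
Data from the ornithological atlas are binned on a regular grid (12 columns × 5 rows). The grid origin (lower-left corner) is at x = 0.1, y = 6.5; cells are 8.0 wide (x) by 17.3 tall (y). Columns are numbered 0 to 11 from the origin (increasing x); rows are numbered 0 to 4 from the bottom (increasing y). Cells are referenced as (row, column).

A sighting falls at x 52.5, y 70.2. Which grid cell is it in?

Column index: ⌊(52.5 − 0.1) / 8.0⌋ = ⌊6.550⌋ = 6
Row offset from origin: ⌊(70.2 − 6.5) / 17.3⌋ = ⌊3.682⌋ = 3 → row 3

(3, 6)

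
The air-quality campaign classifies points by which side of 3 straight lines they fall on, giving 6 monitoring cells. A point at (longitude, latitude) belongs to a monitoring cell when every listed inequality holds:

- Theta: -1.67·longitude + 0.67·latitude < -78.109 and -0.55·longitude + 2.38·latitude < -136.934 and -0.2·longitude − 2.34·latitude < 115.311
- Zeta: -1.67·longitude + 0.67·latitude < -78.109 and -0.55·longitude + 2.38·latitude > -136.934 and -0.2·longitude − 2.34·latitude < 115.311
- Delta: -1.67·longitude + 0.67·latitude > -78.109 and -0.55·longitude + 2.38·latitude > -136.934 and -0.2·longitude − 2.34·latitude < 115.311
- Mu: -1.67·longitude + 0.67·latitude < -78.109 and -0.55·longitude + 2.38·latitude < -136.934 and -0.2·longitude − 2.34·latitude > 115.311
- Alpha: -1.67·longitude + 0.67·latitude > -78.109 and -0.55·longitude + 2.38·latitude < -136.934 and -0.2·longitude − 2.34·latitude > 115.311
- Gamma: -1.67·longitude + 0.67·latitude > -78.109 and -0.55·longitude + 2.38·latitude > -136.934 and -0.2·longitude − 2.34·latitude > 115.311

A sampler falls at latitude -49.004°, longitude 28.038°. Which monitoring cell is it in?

-1.67·28.038 + 0.67·-49.004 = -79.656, which is < -78.109
-0.55·28.038 + 2.38·-49.004 = -132.050, which is > -136.934
-0.2·28.038 − 2.34·-49.004 = 109.062, which is < 115.311
This sign pattern matches Zeta.

Zeta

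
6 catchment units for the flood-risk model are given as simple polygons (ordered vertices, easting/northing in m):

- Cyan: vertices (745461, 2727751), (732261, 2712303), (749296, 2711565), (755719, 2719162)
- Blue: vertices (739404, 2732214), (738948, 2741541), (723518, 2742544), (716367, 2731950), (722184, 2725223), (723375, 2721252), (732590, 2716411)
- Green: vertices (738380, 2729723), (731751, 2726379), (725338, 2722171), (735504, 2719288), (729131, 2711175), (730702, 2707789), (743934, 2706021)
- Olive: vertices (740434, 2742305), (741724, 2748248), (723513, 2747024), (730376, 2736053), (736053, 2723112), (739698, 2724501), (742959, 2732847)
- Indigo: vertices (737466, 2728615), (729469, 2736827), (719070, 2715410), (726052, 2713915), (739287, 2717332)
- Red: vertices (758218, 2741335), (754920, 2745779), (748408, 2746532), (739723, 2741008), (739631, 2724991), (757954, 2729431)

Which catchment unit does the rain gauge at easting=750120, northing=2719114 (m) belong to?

Cyan

Cast a ray rightward from (750120, 2719114). For each polygon, the edges (by vertex number in listed order) whose endpoints lie on opposite sides of northing = 2719114, where each meets that height, and whether that is right or left of the point:
Cyan: 1–2 at easting≈738080.9 (left), 3–4 at easting≈755678.4 (right) → 1 crossing.
Blue: 6–7 at easting≈727444.8 (left), 7–1 at easting≈733755.5 (left) → 0 crossings.
Green: 4–5 at easting≈735367.3 (left), 7–1 at easting≈740866.0 (left) → 0 crossings.
Olive: no edge straddles that height → 0 crossings.
Indigo: 2–3 at easting≈720868.5 (left), 5–1 at easting≈738999.4 (left) → 0 crossings.
Red: no edge straddles that height → 0 crossings.
Only Cyan has an odd count, so the point is inside Cyan.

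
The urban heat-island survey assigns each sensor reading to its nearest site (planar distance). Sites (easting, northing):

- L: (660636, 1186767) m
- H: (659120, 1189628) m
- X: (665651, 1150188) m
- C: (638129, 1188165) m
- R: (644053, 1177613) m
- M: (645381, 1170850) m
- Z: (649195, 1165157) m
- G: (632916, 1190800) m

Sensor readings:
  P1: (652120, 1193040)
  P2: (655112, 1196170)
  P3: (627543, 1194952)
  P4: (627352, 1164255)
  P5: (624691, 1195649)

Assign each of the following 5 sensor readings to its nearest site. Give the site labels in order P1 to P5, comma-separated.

H, H, G, M, G

P1 → H (d²=60641744.00)
P2 → H (d²=58861828.00)
P3 → G (d²=46108233.00)
P4 → M (d²=368538866.00)
P5 → G (d²=91163426.00)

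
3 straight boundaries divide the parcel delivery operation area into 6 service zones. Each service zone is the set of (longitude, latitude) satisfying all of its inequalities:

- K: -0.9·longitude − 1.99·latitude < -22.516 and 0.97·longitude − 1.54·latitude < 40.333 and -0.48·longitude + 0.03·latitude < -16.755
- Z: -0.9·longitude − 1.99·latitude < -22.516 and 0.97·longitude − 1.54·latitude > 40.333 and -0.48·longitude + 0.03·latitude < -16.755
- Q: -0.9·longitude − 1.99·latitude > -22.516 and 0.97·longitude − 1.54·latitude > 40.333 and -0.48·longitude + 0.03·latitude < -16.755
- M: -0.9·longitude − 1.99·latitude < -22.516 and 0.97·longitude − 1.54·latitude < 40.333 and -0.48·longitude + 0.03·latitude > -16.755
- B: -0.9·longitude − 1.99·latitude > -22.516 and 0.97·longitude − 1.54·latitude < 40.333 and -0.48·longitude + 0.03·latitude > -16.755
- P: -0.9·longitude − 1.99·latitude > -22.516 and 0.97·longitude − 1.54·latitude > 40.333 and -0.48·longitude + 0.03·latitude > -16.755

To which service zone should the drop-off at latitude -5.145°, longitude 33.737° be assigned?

P

-0.9·33.737 − 1.99·-5.145 = -20.125, which is > -22.516
0.97·33.737 − 1.54·-5.145 = 40.648, which is > 40.333
-0.48·33.737 + 0.03·-5.145 = -16.348, which is > -16.755
This sign pattern matches P.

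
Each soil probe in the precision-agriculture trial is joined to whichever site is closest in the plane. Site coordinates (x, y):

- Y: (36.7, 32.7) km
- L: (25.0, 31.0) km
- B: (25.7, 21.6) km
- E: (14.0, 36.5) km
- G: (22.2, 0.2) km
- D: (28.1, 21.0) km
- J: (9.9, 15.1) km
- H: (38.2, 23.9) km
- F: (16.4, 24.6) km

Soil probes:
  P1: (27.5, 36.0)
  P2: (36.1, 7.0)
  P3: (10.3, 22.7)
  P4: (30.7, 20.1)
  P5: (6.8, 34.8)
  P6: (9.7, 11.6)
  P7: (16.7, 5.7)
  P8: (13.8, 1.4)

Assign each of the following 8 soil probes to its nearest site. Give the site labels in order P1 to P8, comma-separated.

L, G, F, D, E, J, G, G

P1 → L (d²=31.25)
P2 → G (d²=239.45)
P3 → F (d²=40.82)
P4 → D (d²=7.57)
P5 → E (d²=54.73)
P6 → J (d²=12.29)
P7 → G (d²=60.50)
P8 → G (d²=72.00)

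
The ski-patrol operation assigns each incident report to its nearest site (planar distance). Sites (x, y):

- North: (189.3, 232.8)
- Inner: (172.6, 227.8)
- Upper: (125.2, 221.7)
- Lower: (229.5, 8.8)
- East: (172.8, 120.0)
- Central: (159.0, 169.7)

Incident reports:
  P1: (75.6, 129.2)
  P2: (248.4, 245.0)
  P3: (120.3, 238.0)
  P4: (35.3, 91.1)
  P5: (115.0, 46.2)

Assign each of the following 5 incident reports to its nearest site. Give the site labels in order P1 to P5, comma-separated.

Central, North, Upper, East, East

P1 → Central (d²=8595.81)
P2 → North (d²=3641.65)
P3 → Upper (d²=289.70)
P4 → East (d²=19741.46)
P5 → East (d²=8787.28)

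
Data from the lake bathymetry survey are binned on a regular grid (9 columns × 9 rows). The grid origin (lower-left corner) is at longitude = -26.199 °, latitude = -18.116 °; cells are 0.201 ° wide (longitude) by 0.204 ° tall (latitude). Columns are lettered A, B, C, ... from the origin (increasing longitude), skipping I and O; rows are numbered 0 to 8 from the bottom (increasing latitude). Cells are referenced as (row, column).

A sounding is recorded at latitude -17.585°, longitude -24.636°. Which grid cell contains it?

Column index: ⌊(-24.636 − -26.199) / 0.201⌋ = ⌊7.776⌋ = 7 → column H
Row offset from origin: ⌊(-17.585 − -18.116) / 0.204⌋ = ⌊2.603⌋ = 2 → row 2

(2, H)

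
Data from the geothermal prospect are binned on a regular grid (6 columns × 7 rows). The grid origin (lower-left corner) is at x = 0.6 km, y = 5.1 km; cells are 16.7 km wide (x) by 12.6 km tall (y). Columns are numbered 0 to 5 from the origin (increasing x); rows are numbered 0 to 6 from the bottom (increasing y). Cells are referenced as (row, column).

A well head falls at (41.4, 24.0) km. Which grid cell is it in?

(1, 2)

Column index: ⌊(41.4 − 0.6) / 16.7⌋ = ⌊2.443⌋ = 2
Row offset from origin: ⌊(24.0 − 5.1) / 12.6⌋ = ⌊1.500⌋ = 1 → row 1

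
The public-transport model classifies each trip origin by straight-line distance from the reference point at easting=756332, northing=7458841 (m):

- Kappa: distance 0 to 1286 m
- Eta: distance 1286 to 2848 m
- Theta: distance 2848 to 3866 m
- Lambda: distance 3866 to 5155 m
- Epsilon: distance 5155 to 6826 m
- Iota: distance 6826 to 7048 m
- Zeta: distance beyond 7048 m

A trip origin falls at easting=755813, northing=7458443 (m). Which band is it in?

Distance = √((755813−756332)² + (7458443−7458841)²) = √(269361.000 + 158404.000) = 654.037 m.
0 ≤ 654.037 < 1286 → Kappa.

Kappa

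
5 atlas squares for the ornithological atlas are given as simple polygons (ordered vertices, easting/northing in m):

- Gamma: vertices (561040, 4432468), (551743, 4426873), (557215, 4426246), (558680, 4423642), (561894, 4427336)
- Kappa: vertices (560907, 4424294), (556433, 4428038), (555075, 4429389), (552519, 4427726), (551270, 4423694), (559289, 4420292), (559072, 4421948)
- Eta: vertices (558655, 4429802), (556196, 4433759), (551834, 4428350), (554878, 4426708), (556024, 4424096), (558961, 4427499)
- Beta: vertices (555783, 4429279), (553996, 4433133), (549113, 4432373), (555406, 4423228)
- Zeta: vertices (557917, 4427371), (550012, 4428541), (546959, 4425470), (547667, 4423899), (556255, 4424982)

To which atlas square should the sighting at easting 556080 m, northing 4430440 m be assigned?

Cast a ray rightward from (556080, 4430440). For each polygon, the edges (by vertex number in listed order) whose endpoints lie on opposite sides of northing = 4430440, where each meets that height, and whether that is right or left of the point:
Gamma: 1–2 at easting≈557670.1 (right), 5–1 at easting≈561377.5 (right) → 2 crossings.
Kappa: no edge straddles that height → 0 crossings.
Eta: 1–2 at easting≈558258.5 (right), 2–3 at easting≈553519.4 (left) → 1 crossing.
Beta: 1–2 at easting≈555244.7 (left), 3–4 at easting≈550443.2 (left) → 0 crossings.
Zeta: no edge straddles that height → 0 crossings.
Only Eta has an odd count, so the point is inside Eta.

Eta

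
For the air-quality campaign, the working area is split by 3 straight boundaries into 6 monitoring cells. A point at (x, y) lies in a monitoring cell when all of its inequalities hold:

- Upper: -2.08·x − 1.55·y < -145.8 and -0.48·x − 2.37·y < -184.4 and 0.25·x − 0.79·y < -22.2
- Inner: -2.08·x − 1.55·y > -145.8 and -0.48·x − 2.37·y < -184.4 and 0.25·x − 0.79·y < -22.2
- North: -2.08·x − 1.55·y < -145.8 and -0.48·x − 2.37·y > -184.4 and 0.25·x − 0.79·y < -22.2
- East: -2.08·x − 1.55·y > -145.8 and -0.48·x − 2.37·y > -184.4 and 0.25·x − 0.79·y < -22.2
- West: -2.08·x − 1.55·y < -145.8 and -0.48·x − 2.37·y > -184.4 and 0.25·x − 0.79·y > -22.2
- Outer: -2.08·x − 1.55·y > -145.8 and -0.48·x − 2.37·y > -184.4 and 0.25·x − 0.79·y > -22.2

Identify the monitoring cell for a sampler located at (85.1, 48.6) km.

-2.08·85.1 − 1.55·48.6 = -252.338, which is < -145.8
-0.48·85.1 − 2.37·48.6 = -156.030, which is > -184.4
0.25·85.1 − 0.79·48.6 = -17.119, which is > -22.2
This sign pattern matches West.

West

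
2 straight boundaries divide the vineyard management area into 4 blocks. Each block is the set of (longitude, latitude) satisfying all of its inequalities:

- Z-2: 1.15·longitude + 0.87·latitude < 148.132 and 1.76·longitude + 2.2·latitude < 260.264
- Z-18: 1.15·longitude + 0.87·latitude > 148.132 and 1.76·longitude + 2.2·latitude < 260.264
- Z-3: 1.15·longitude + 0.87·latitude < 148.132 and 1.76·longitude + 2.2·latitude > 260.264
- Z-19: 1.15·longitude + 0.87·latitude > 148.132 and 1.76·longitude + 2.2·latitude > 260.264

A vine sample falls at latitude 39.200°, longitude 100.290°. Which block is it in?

1.15·100.290 + 0.87·39.200 = 149.438, which is > 148.132
1.76·100.290 + 2.2·39.200 = 262.750, which is > 260.264
This sign pattern matches Z-19.

Z-19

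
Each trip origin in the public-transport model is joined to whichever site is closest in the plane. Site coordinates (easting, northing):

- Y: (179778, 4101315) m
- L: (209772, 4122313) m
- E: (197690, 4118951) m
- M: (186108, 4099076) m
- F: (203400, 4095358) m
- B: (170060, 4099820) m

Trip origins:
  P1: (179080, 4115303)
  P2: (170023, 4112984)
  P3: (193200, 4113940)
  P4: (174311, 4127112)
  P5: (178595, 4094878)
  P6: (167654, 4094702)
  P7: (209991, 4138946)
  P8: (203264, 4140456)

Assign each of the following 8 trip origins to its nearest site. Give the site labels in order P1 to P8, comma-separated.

P1 → Y (d²=196151348.00)
P2 → B (d²=173292265.00)
P3 → E (d²=45270221.00)
P4 → E (d²=613179562.00)
P5 → Y (d²=42834458.00)
P6 → B (d²=31982760.00)
P7 → L (d²=276704650.00)
P8 → L (d²=371522513.00)

Y, B, E, E, Y, B, L, L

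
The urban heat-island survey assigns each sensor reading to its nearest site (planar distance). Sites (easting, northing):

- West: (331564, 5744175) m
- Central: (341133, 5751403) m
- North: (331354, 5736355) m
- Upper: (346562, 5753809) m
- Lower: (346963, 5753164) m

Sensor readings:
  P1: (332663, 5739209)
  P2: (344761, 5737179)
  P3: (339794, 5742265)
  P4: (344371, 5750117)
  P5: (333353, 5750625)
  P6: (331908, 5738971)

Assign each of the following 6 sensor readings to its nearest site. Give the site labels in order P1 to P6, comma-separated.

P1 → North (d²=9858797.00)
P2 → North (d²=180426625.00)
P3 → West (d²=71381000.00)
P4 → Central (d²=12138440.00)
P5 → West (d²=44803021.00)
P6 → North (d²=7150372.00)

North, North, West, Central, West, North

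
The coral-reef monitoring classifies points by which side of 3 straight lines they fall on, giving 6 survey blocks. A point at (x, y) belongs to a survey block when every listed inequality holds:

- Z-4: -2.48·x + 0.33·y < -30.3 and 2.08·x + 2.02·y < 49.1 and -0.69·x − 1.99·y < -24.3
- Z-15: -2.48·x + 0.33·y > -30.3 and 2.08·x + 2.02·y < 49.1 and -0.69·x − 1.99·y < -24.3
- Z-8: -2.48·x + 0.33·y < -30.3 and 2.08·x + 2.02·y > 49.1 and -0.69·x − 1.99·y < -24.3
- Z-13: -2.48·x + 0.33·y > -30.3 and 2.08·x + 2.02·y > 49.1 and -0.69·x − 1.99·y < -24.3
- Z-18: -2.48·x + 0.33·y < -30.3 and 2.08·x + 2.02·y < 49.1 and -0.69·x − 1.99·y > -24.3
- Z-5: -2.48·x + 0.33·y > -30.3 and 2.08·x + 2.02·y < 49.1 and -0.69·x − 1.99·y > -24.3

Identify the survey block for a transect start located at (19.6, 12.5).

-2.48·19.6 + 0.33·12.5 = -44.483, which is < -30.3
2.08·19.6 + 2.02·12.5 = 66.018, which is > 49.1
-0.69·19.6 − 1.99·12.5 = -38.399, which is < -24.3
This sign pattern matches Z-8.

Z-8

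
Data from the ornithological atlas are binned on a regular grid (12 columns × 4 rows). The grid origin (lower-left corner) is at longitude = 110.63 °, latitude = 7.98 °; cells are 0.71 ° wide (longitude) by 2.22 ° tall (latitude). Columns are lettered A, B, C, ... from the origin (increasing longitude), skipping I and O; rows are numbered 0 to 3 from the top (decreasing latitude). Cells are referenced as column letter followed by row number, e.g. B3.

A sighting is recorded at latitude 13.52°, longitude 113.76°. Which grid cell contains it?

Column index: ⌊(113.76 − 110.63) / 0.71⌋ = ⌊4.408⌋ = 4 → column E
Row offset from origin: ⌊(13.52 − 7.98) / 2.22⌋ = ⌊2.495⌋ = 2 → row 1 (counted from top)

E1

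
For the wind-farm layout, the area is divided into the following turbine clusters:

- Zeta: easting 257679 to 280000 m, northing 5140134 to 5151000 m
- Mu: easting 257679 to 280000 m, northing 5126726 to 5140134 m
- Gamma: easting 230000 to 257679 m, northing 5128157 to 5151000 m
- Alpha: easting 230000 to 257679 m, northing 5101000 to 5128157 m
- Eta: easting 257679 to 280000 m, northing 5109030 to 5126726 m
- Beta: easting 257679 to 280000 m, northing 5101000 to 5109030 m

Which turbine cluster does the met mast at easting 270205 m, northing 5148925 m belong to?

The point has easting = 270205 and northing = 5148925.
Only Zeta satisfies 257679 ≤ easting ≤ 280000 and 5140134 ≤ northing ≤ 5151000.

Zeta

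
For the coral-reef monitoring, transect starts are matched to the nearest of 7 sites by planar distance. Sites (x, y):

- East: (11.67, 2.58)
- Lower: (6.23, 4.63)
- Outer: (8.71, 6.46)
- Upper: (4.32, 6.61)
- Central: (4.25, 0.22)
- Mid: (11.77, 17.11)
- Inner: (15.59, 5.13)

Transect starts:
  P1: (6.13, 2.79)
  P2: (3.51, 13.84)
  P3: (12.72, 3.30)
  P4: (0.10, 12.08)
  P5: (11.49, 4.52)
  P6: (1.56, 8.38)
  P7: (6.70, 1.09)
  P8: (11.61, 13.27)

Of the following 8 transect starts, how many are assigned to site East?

2

P1 → Lower
P2 → Upper
P3 → East
P4 → Upper
P5 → East
P6 → Upper
P7 → Central
P8 → Mid
2 of the 8 go to East.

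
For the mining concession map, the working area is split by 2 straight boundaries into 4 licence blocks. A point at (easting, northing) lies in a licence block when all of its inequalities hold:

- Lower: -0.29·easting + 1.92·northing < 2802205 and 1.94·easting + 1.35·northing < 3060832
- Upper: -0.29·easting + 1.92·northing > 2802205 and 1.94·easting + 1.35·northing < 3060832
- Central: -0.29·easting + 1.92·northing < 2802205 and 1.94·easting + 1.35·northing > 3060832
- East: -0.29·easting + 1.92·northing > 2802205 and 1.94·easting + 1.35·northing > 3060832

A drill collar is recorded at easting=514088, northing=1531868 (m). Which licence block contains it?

-0.29·514088 + 1.92·1531868 = 2792101.040, which is < 2802205
1.94·514088 + 1.35·1531868 = 3065352.520, which is > 3060832
This sign pattern matches Central.

Central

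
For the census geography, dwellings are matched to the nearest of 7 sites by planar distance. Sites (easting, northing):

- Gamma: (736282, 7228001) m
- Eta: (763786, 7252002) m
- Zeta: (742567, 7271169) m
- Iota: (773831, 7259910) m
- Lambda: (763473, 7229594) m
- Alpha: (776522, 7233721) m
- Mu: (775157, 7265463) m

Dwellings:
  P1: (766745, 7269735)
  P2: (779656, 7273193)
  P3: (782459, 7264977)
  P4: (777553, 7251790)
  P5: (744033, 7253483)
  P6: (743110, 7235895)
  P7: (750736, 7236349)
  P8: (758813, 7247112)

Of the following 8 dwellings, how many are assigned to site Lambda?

P1 → Mu
P2 → Mu
P3 → Mu
P4 → Iota
P5 → Zeta
P6 → Gamma
P7 → Lambda
P8 → Eta
1 of the 8 goes to Lambda.

1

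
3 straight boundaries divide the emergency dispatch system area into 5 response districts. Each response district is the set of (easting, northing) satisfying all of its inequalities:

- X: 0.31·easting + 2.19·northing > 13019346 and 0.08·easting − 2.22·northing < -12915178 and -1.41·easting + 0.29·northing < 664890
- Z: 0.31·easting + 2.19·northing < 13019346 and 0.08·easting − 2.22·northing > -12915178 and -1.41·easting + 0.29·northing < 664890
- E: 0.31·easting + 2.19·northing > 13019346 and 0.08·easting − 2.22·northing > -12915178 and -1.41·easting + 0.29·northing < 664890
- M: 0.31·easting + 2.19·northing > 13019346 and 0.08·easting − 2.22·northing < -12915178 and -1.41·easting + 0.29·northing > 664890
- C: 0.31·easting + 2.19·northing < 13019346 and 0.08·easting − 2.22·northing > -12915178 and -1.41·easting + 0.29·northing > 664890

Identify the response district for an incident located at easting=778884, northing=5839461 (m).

E

0.31·778884 + 2.19·5839461 = 13029873.630, which is > 13019346
0.08·778884 − 2.22·5839461 = -12901292.700, which is > -12915178
-1.41·778884 + 0.29·5839461 = 595217.250, which is < 664890
This sign pattern matches E.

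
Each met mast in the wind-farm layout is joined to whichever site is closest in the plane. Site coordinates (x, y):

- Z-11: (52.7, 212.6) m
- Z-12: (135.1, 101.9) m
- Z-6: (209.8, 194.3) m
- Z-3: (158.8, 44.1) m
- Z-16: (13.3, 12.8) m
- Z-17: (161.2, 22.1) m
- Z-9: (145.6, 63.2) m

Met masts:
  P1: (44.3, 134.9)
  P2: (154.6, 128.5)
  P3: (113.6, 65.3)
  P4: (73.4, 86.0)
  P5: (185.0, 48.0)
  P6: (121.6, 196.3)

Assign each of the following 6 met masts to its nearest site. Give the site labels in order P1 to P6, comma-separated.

P1 → Z-11 (d²=6107.85)
P2 → Z-12 (d²=1087.81)
P3 → Z-9 (d²=1028.41)
P4 → Z-12 (d²=4059.70)
P5 → Z-3 (d²=701.65)
P6 → Z-11 (d²=5012.90)

Z-11, Z-12, Z-9, Z-12, Z-3, Z-11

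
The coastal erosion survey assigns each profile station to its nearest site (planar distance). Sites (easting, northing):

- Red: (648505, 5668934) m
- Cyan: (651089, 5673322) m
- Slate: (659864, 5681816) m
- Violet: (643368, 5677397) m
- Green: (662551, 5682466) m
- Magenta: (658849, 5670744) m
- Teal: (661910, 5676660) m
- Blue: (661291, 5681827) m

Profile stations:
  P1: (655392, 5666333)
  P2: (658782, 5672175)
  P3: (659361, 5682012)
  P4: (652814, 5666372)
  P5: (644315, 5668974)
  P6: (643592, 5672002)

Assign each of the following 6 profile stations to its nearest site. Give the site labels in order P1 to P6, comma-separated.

Magenta, Magenta, Slate, Red, Red, Violet

P1 → Magenta (d²=31407770.00)
P2 → Magenta (d²=2052250.00)
P3 → Slate (d²=291425.00)
P4 → Red (d²=25131325.00)
P5 → Red (d²=17557700.00)
P6 → Violet (d²=29156201.00)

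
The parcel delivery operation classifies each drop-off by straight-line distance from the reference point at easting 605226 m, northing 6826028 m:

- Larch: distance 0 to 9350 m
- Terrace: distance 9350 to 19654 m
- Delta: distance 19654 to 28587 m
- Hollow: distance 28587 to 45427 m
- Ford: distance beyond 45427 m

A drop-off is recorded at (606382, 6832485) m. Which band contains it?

Larch

Distance = √((606382−605226)² + (6832485−6826028)²) = √(1336336.000 + 41692849.000) = 6559.663 m.
0 ≤ 6559.663 < 9350 → Larch.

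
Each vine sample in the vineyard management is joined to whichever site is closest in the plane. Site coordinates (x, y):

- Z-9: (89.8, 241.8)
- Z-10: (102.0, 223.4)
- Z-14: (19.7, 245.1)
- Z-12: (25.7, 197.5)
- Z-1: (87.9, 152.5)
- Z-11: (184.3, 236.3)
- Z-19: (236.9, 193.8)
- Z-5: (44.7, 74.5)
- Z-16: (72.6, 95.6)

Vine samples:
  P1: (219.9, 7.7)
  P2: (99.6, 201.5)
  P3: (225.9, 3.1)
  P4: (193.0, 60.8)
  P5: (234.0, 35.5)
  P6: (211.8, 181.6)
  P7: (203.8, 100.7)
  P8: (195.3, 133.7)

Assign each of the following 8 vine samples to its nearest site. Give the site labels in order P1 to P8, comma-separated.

Z-16, Z-10, Z-16, Z-16, Z-19, Z-19, Z-19, Z-19

P1 → Z-16 (d²=29423.70)
P2 → Z-10 (d²=485.37)
P3 → Z-16 (d²=32057.14)
P4 → Z-16 (d²=15707.20)
P5 → Z-19 (d²=25067.30)
P6 → Z-19 (d²=778.85)
P7 → Z-19 (d²=9763.22)
P8 → Z-19 (d²=5342.57)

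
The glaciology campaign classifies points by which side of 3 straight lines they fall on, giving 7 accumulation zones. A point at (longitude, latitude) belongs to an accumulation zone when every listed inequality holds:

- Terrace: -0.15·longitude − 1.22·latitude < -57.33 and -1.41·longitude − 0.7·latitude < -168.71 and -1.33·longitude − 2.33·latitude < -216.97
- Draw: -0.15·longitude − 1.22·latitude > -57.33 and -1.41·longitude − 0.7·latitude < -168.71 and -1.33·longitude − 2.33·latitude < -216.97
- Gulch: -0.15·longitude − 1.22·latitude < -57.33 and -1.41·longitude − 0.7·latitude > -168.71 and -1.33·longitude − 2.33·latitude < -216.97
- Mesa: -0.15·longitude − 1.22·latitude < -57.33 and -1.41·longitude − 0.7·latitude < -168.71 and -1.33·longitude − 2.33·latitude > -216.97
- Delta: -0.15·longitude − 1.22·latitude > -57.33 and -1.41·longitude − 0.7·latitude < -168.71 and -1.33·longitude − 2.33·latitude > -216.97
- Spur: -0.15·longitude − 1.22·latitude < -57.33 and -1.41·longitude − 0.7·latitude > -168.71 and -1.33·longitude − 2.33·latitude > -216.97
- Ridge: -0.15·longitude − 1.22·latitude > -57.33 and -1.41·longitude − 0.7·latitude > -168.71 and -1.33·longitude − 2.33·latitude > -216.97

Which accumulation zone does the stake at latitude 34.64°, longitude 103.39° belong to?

-0.15·103.39 − 1.22·34.64 = -57.769, which is < -57.33
-1.41·103.39 − 0.7·34.64 = -170.028, which is < -168.71
-1.33·103.39 − 2.33·34.64 = -218.220, which is < -216.97
This sign pattern matches Terrace.

Terrace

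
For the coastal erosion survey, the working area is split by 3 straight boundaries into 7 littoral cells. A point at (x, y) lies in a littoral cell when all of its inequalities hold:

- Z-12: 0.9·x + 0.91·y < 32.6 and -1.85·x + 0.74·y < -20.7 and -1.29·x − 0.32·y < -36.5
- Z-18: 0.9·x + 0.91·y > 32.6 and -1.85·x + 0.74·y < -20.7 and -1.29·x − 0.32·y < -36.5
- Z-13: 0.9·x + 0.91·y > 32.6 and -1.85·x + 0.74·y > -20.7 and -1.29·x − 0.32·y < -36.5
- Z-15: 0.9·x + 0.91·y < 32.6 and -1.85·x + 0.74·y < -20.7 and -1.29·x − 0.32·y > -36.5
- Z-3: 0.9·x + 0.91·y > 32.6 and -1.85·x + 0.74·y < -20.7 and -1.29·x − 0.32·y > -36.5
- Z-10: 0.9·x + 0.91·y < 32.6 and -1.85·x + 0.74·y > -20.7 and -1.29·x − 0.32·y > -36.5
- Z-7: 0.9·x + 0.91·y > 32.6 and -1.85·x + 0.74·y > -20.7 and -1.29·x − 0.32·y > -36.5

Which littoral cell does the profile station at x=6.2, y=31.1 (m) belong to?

Z-7

0.9·6.2 + 0.91·31.1 = 33.881, which is > 32.6
-1.85·6.2 + 0.74·31.1 = 11.544, which is > -20.7
-1.29·6.2 − 0.32·31.1 = -17.950, which is > -36.5
This sign pattern matches Z-7.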